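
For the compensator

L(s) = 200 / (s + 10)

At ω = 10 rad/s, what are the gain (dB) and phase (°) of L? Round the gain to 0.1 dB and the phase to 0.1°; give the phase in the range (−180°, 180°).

23.0 dB, -45.0°

At s = jω = j10:
pole (s+10): 10 + j10 → |·| = √(10²+10²) = √200 ≈ 14.142, ∠ = arctan(10/10) ≈ 45.00°
|L| = 200 / 14.142 ≈ 14.142
Gain = 20 log₁₀(14.142) ≈ 23.01 dB
∠L = 0.00° − 45.00° = -45.00°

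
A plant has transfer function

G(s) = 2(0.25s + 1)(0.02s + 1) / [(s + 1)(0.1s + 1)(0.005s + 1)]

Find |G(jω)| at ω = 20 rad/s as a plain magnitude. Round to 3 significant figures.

0.244

At ω = 20 rad/s:
zero (1 + j20·0.25) = 1 + j5 → |·| ≈ 5.099, ∠ ≈ 78.69°
zero (1 + j20·0.02) = 1 + j0.4 → |·| ≈ 1.077, ∠ ≈ 21.80°
pole (1 + j20·1) = 1 + j20 → |·| ≈ 20.025, ∠ ≈ 87.14°
pole (1 + j20·0.1) = 1 + j2 → |·| ≈ 2.2361, ∠ ≈ 63.43°
pole (1 + j20·0.005) = 1 + j0.1 → |·| ≈ 1.005, ∠ ≈ 5.71°
|G| = 2 · 5.099 · 1.077 / (20.025 · 2.2361 · 1.005) ≈ 0.24406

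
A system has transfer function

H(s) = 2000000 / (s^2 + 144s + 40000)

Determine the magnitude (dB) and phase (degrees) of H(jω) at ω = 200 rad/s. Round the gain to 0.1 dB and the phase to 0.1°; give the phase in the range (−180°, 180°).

36.8 dB, -90.0°

At s = jω = j200:
quadratic: (j200)² + 144·j200 + 40000 = 0 + j28800 → |·| ≈ 28800, ∠ ≈ 90.00°
|H| = 2000000 / 28800 ≈ 69.444
Gain = 20 log₁₀(69.444) ≈ 36.83 dB
∠H = 0.00° − 90.00° = -90.00°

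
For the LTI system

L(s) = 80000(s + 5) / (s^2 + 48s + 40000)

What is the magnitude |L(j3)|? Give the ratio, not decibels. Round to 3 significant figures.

11.7

At s = jω = j3:
zero (s+5): 5 + j3 → |·| = √(5²+3²) = √34 ≈ 5.831, ∠ = arctan(3/5) ≈ 30.96°
quadratic: (j3)² + 48·j3 + 40000 = 39991 + j144 → |·| ≈ 39991, ∠ ≈ 0.21°
|L| = 80000 · 5.831 / 39991 ≈ 11.665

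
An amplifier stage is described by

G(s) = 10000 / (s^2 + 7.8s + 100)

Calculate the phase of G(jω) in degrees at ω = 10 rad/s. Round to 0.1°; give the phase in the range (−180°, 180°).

At s = jω = j10:
quadratic: (j10)² + 7.8·j10 + 100 = 0 + j78 → |·| ≈ 78, ∠ ≈ 90.00°
∠G = 0.00° − 90.00° = -90.00°

-90.0°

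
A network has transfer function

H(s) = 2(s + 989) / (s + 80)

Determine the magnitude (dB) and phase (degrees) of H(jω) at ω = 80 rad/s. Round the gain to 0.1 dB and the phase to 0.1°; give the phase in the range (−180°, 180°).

24.9 dB, -40.4°

At s = jω = j80:
zero (s+989): 989 + j80 → |·| = √(989²+80²) = √984521 ≈ 992.23, ∠ = arctan(80/989) ≈ 4.62°
pole (s+80): 80 + j80 → |·| = √(80²+80²) = √12800 ≈ 113.14, ∠ = arctan(80/80) ≈ 45.00°
|H| = 2 · 992.23 / 113.14 ≈ 17.54
Gain = 20 log₁₀(17.54) ≈ 24.88 dB
∠H = 4.62° − 45.00° = -40.38°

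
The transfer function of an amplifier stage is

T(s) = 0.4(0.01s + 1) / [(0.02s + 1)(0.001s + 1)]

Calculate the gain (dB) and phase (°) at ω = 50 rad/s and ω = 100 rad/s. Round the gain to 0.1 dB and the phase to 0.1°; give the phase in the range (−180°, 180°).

ω = 50: -10.0 dB, -21.3°; ω = 100: -12.0 dB, -24.1°

At ω = 50 rad/s:
zero (1 + j50·0.01) = 1 + j0.5 → |·| ≈ 1.118, ∠ ≈ 26.57°
pole (1 + j50·0.02) = 1 + j1 → |·| ≈ 1.4142, ∠ ≈ 45.00°
pole (1 + j50·0.001) = 1 + j0.05 → |·| ≈ 1.0012, ∠ ≈ 2.86°
|T| = 0.4 · 1.118 / (1.4142 · 1.0012) ≈ 0.31584
Gain = 20 log₁₀(0.31584) ≈ -10.01 dB
∠T = (26.57°) − (45.00° + 2.86°) = -21.29°

At ω = 100 rad/s:
zero (1 + j100·0.01) = 1 + j1 → |·| ≈ 1.4142, ∠ ≈ 45.00°
pole (1 + j100·0.02) = 1 + j2 → |·| ≈ 2.2361, ∠ ≈ 63.43°
pole (1 + j100·0.001) = 1 + j0.1 → |·| ≈ 1.005, ∠ ≈ 5.71°
|T| = 0.4 · 1.4142 / (2.2361 · 1.005) ≈ 0.25172
Gain = 20 log₁₀(0.25172) ≈ -11.98 dB
∠T = (45.00°) − (63.43° + 5.71°) = -24.14°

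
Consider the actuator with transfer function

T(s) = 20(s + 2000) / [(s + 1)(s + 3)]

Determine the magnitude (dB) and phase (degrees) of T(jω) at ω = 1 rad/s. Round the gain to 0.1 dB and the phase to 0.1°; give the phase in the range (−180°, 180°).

79.0 dB, -63.4°

At s = jω = j1:
zero (s+2000): 2000 + j1 → |·| = √(2000²+1²) = √4000001 ≈ 2000, ∠ = arctan(1/2000) ≈ 0.03°
pole (s+1): 1 + j1 → |·| = √(1²+1²) = √2 ≈ 1.4142, ∠ = arctan(1/1) ≈ 45.00°
pole (s+3): 3 + j1 → |·| = √(3²+1²) = √10 ≈ 3.1623, ∠ = arctan(1/3) ≈ 18.43°
|T| = 20 · 2000 / 4.4721 ≈ 8944.3
Gain = 20 log₁₀(8944.3) ≈ 79.03 dB
∠T = 0.03° − 63.43° = -63.40°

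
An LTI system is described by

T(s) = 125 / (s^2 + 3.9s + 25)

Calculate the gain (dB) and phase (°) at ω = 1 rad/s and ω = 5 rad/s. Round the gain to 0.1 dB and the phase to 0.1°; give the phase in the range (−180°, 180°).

ω = 1: 14.2 dB, -9.2°; ω = 5: 16.1 dB, -90.0°

At s = jω = j1:
quadratic: (j1)² + 3.9·j1 + 25 = 24 + j3.9 → |·| ≈ 24.315, ∠ ≈ 9.23°
|T| = 125 / 24.315 ≈ 5.1409
Gain = 20 log₁₀(5.1409) ≈ 14.22 dB
∠T = 0.00° − 9.23° = -9.23°

At s = jω = j5:
quadratic: (j5)² + 3.9·j5 + 25 = 0 + j19.5 → |·| ≈ 19.5, ∠ ≈ 90.00°
|T| = 125 / 19.5 ≈ 6.4103
Gain = 20 log₁₀(6.4103) ≈ 16.14 dB
∠T = 0.00° − 90.00° = -90.00°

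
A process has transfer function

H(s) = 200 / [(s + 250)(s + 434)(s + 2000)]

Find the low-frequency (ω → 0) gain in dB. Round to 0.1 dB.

H(0) = 200 / (250·434·2000) ≈ 9.2166e-07
20 log₁₀(9.2166e-07) ≈ -120.71 dB

-120.7 dB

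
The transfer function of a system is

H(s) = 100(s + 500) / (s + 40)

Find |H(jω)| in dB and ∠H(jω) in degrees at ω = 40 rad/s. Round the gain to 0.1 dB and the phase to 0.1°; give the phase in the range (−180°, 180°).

At s = jω = j40:
zero (s+500): 500 + j40 → |·| = √(500²+40²) = √251600 ≈ 501.6, ∠ = arctan(40/500) ≈ 4.57°
pole (s+40): 40 + j40 → |·| = √(40²+40²) = √3200 ≈ 56.569, ∠ = arctan(40/40) ≈ 45.00°
|H| = 100 · 501.6 / 56.569 ≈ 886.7
Gain = 20 log₁₀(886.7) ≈ 58.96 dB
∠H = 4.57° − 45.00° = -40.43°

59.0 dB, -40.4°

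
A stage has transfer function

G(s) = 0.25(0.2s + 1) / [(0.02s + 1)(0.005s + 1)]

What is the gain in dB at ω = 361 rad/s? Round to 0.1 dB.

1.6 dB

At ω = 361 rad/s:
zero (1 + j361·0.2) = 1 + j72.2 → |·| ≈ 72.207, ∠ ≈ 89.21°
pole (1 + j361·0.02) = 1 + j7.22 → |·| ≈ 7.2889, ∠ ≈ 82.11°
pole (1 + j361·0.005) = 1 + j1.805 → |·| ≈ 2.0635, ∠ ≈ 61.01°
|G| = 0.25 · 72.207 / (7.2889 · 2.0635) ≈ 1.2002
Gain = 20 log₁₀(1.2002) ≈ 1.59 dB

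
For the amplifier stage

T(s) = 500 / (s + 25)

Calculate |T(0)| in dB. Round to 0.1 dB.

T(0) = 500 / (25) = 20
20 log₁₀(20) ≈ 26.02 dB

26.0 dB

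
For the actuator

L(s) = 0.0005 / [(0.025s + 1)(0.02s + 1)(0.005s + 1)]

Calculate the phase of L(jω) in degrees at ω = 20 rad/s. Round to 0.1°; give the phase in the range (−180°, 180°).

At ω = 20 rad/s:
pole (1 + j20·0.025) = 1 + j0.5 → |·| ≈ 1.118, ∠ ≈ 26.57°
pole (1 + j20·0.02) = 1 + j0.4 → |·| ≈ 1.077, ∠ ≈ 21.80°
pole (1 + j20·0.005) = 1 + j0.1 → |·| ≈ 1.005, ∠ ≈ 5.71°
∠L = (0°) − (26.57° + 21.80° + 5.71°) = -54.08°

-54.1°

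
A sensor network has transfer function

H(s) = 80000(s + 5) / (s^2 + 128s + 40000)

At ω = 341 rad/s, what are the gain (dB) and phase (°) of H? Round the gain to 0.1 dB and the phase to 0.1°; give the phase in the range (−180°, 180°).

49.8 dB, -61.1°

At s = jω = j341:
zero (s+5): 5 + j341 → |·| = √(5²+341²) = √116306 ≈ 341.04, ∠ = arctan(341/5) ≈ 89.16°
quadratic: (j341)² + 128·j341 + 40000 = -76281 + j43648 → |·| ≈ 87886, ∠ ≈ 150.22°
|H| = 80000 · 341.04 / 87886 ≈ 310.44
Gain = 20 log₁₀(310.44) ≈ 49.84 dB
∠H = 89.16° − 150.22° = -61.06°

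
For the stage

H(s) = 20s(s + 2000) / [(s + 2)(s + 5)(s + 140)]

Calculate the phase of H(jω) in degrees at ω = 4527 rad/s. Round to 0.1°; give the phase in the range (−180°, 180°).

At s = jω = j4527:
zero (s+2000): 2000 + j4527 → |·| = √(2000²+4527²) = √24493729 ≈ 4949.1, ∠ = arctan(4527/2000) ≈ 66.16°
zero at origin: s = j4527 → |·| = 4527, ∠ = 90.00°
pole (s+2): 2 + j4527 → |·| = √(2²+4527²) = √20493733 ≈ 4527, ∠ = arctan(4527/2) ≈ 89.97°
pole (s+5): 5 + j4527 → |·| = √(5²+4527²) = √20493754 ≈ 4527, ∠ = arctan(4527/5) ≈ 89.94°
pole (s+140): 140 + j4527 → |·| = √(140²+4527²) = √20513329 ≈ 4529.2, ∠ = arctan(4527/140) ≈ 88.23°
∠H = 156.16° − 268.14° = -111.98°

-112.0°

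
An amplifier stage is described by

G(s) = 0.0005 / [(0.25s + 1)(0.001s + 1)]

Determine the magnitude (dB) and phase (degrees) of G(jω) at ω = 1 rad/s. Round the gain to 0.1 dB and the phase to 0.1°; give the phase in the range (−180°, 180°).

-66.3 dB, -14.1°

At ω = 1 rad/s:
pole (1 + j1·0.25) = 1 + j0.25 → |·| ≈ 1.0308, ∠ ≈ 14.04°
pole (1 + j1·0.001) = 1 + j0.001 → |·| ≈ 1, ∠ ≈ 0.06°
|G| = 0.0005 · 1 / (1.0308 · 1) ≈ 0.00048506
Gain = 20 log₁₀(0.00048506) ≈ -66.28 dB
∠G = (0°) − (14.04° + 0.06°) = -14.10°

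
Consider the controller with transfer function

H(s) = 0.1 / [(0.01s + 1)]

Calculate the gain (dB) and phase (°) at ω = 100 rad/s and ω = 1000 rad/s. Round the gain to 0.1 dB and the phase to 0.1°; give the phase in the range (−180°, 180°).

At ω = 100 rad/s:
pole (1 + j100·0.01) = 1 + j1 → |·| ≈ 1.4142, ∠ ≈ 45.00°
|H| = 0.1 · 1 / (1.4142) ≈ 0.070711
Gain = 20 log₁₀(0.070711) ≈ -23.01 dB
∠H = (0°) − (45.00°) = -45.00°

At ω = 1000 rad/s:
pole (1 + j1000·0.01) = 1 + j10 → |·| ≈ 10.05, ∠ ≈ 84.29°
|H| = 0.1 · 1 / (10.05) ≈ 0.0099502
Gain = 20 log₁₀(0.0099502) ≈ -40.04 dB
∠H = (0°) − (84.29°) = -84.29°

ω = 100: -23.0 dB, -45.0°; ω = 1000: -40.0 dB, -84.3°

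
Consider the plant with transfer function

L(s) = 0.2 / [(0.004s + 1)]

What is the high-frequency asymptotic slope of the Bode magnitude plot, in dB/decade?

Each pole contributes −20 dB/decade at high frequency; each zero contributes +20 dB/decade.
Net: 0 zero(s) − 1 pole(s) → -20 dB/decade.

-20 dB/decade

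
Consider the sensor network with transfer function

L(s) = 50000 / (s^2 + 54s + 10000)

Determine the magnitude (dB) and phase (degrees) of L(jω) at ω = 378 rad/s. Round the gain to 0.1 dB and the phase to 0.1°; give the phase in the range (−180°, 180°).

-8.6 dB, -171.3°

At s = jω = j378:
quadratic: (j378)² + 54·j378 + 10000 = -132884 + j20412 → |·| ≈ 1.3444e+05, ∠ ≈ 171.27°
|L| = 50000 / 1.3444e+05 ≈ 0.37191
Gain = 20 log₁₀(0.37191) ≈ -8.59 dB
∠L = 0.00° − 171.27° = -171.27°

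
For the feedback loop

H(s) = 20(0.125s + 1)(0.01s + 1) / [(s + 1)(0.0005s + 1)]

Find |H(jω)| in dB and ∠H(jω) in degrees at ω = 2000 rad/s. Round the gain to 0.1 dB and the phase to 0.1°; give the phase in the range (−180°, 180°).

At ω = 2000 rad/s:
zero (1 + j2000·0.125) = 1 + j250 → |·| ≈ 250, ∠ ≈ 89.77°
zero (1 + j2000·0.01) = 1 + j20 → |·| ≈ 20.025, ∠ ≈ 87.14°
pole (1 + j2000·1) = 1 + j2000 → |·| ≈ 2000, ∠ ≈ 89.97°
pole (1 + j2000·0.0005) = 1 + j1 → |·| ≈ 1.4142, ∠ ≈ 45.00°
|H| = 20 · 250 · 20.025 / (2000 · 1.4142) ≈ 35.4
Gain = 20 log₁₀(35.4) ≈ 30.98 dB
∠H = (89.77° + 87.14°) − (89.97° + 45.00°) = 41.94°

31.0 dB, 41.9°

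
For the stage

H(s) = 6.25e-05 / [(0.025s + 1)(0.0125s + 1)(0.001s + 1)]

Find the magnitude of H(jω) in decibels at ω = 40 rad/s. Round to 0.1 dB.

At ω = 40 rad/s:
pole (1 + j40·0.025) = 1 + j1 → |·| ≈ 1.4142, ∠ ≈ 45.00°
pole (1 + j40·0.0125) = 1 + j0.5 → |·| ≈ 1.118, ∠ ≈ 26.57°
pole (1 + j40·0.001) = 1 + j0.04 → |·| ≈ 1.0008, ∠ ≈ 2.29°
|H| = 6.25e-05 · 1 / (1.4142 · 1.118 · 1.0008) ≈ 3.9498e-05
Gain = 20 log₁₀(3.9498e-05) ≈ -88.07 dB

-88.1 dB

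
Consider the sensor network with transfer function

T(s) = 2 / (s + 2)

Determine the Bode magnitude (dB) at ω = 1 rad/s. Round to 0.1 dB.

Substitute s = j1:
Numerator: 2 = 2 + j0
Denominator: (j1) + 2 = 2 + j1
|N| = √(2² + 0²) ≈ 2, ∠N ≈ 0.00°
|D| = √(2² + 1²) ≈ 2.2361, ∠D ≈ 26.57°
|T| = 2 / 2.2361 ≈ 0.89441
Gain = 20 log₁₀(0.89441) ≈ -0.97 dB

-1.0 dB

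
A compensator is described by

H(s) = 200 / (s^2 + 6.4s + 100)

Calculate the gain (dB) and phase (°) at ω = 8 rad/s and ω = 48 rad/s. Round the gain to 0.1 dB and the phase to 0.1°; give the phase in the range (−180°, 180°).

ω = 8: 10.1 dB, -54.9°; ω = 48: -20.9 dB, -172.1°

At s = jω = j8:
quadratic: (j8)² + 6.4·j8 + 100 = 36 + j51.2 → |·| ≈ 62.589, ∠ ≈ 54.89°
|H| = 200 / 62.589 ≈ 3.1954
Gain = 20 log₁₀(3.1954) ≈ 10.09 dB
∠H = 0.00° − 54.89° = -54.89°

At s = jω = j48:
quadratic: (j48)² + 6.4·j48 + 100 = -2204 + j307.2 → |·| ≈ 2225.3, ∠ ≈ 172.07°
|H| = 200 / 2225.3 ≈ 0.089876
Gain = 20 log₁₀(0.089876) ≈ -20.93 dB
∠H = 0.00° − 172.07° = -172.07°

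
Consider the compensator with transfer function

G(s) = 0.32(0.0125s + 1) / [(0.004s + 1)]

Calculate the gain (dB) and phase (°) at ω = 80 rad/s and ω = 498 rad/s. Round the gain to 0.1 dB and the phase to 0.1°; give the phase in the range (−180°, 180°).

ω = 80: -7.3 dB, 27.3°; ω = 498: -0.9 dB, 17.5°

At ω = 80 rad/s:
zero (1 + j80·0.0125) = 1 + j1 → |·| ≈ 1.4142, ∠ ≈ 45.00°
pole (1 + j80·0.004) = 1 + j0.32 → |·| ≈ 1.05, ∠ ≈ 17.74°
|G| = 0.32 · 1.4142 / (1.05) ≈ 0.43099
Gain = 20 log₁₀(0.43099) ≈ -7.31 dB
∠G = (45.00°) − (17.74°) = 27.26°

At ω = 498 rad/s:
zero (1 + j498·0.0125) = 1 + j6.225 → |·| ≈ 6.3048, ∠ ≈ 80.87°
pole (1 + j498·0.004) = 1 + j1.992 → |·| ≈ 2.2289, ∠ ≈ 63.34°
|G| = 0.32 · 6.3048 / (2.2289) ≈ 0.90517
Gain = 20 log₁₀(0.90517) ≈ -0.87 dB
∠G = (80.87°) − (63.34°) = 17.53°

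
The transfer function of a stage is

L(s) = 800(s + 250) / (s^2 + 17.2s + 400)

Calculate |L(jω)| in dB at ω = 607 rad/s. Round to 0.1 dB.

At s = jω = j607:
zero (s+250): 250 + j607 → |·| = √(250²+607²) = √430949 ≈ 656.47, ∠ = arctan(607/250) ≈ 67.62°
quadratic: (j607)² + 17.2·j607 + 400 = -368049 + j10440.4 → |·| ≈ 3.682e+05, ∠ ≈ 178.38°
|L| = 800 · 656.47 / 3.682e+05 ≈ 1.4263
Gain = 20 log₁₀(1.4263) ≈ 3.08 dB

3.1 dB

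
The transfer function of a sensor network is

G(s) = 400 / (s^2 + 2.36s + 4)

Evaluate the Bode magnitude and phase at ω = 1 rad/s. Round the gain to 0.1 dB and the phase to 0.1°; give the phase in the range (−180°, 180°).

At s = jω = j1:
quadratic: (j1)² + 2.36·j1 + 4 = 3 + j2.36 → |·| ≈ 3.817, ∠ ≈ 38.19°
|G| = 400 / 3.817 ≈ 104.79
Gain = 20 log₁₀(104.79) ≈ 40.41 dB
∠G = 0.00° − 38.19° = -38.19°

40.4 dB, -38.2°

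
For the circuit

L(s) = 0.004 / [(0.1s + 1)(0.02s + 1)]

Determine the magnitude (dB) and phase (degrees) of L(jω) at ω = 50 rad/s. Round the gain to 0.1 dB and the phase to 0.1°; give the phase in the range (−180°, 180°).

At ω = 50 rad/s:
pole (1 + j50·0.1) = 1 + j5 → |·| ≈ 5.099, ∠ ≈ 78.69°
pole (1 + j50·0.02) = 1 + j1 → |·| ≈ 1.4142, ∠ ≈ 45.00°
|L| = 0.004 · 1 / (5.099 · 1.4142) ≈ 0.00055471
Gain = 20 log₁₀(0.00055471) ≈ -65.12 dB
∠L = (0°) − (78.69° + 45.00°) = -123.69°

-65.1 dB, -123.7°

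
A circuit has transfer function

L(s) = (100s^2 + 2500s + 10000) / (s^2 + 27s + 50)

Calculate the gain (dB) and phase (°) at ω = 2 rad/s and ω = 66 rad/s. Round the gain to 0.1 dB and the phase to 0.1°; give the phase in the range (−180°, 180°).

ω = 2: 43.7 dB, -22.1°; ω = 66: 39.8 dB, 1.3°

Substitute s = j2:
Numerator: 100(j2)^2 + 2500(j2) + 10000 = 9600 + j5000
Denominator: (j2)^2 + 27(j2) + 50 = 46 + j54
|N| = √(9600² + 5000²) ≈ 10824, ∠N ≈ 27.51°
|D| = √(46² + 54²) ≈ 70.937, ∠D ≈ 49.57°
|L| = 10824 / 70.937 ≈ 152.59
Gain = 20 log₁₀(152.59) ≈ 43.67 dB
∠L = 27.51° − 49.57° = -22.06°

Substitute s = j66:
Numerator: 100(j66)^2 + 2500(j66) + 10000 = -425600 + j165000
Denominator: (j66)^2 + 27(j66) + 50 = -4306 + j1782
|N| = √(425600² + 165000²) ≈ 4.5647e+05, ∠N ≈ 158.81°
|D| = √(4306² + 1782²) ≈ 4660.2, ∠D ≈ 157.52°
|L| = 4.5647e+05 / 4660.2 ≈ 97.951
Gain = 20 log₁₀(97.951) ≈ 39.82 dB
∠L = 158.81° − 157.52° = 1.29°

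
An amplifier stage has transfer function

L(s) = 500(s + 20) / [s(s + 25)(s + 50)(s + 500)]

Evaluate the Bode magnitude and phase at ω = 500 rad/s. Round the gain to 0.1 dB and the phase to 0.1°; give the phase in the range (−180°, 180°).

-111.0 dB, 141.3°

At s = jω = j500:
zero (s+20): 20 + j500 → |·| = √(20²+500²) = √250400 ≈ 500.4, ∠ = arctan(500/20) ≈ 87.71°
pole (s+25): 25 + j500 → |·| = √(25²+500²) = √250625 ≈ 500.62, ∠ = arctan(500/25) ≈ 87.14°
pole (s+50): 50 + j500 → |·| = √(50²+500²) = √252500 ≈ 502.49, ∠ = arctan(500/50) ≈ 84.29°
pole (s+500): 500 + j500 → |·| = √(500²+500²) = √500000 ≈ 707.11, ∠ = arctan(500/500) ≈ 45.00°
pole at origin: |s| = 500, ∠ = 90.00° (in denominator)
|L| = 500 · 500.4 / 8.8939e+10 ≈ 2.8132e-06
Gain = 20 log₁₀(2.8132e-06) ≈ -111.02 dB
∠L = 87.71° − 306.43° = -218.72° ≡ 141.28° (principal value)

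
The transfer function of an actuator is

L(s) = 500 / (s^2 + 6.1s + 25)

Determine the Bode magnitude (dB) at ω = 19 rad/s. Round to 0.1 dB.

At s = jω = j19:
quadratic: (j19)² + 6.1·j19 + 25 = -336 + j115.9 → |·| ≈ 355.43, ∠ ≈ 160.97°
|L| = 500 / 355.43 ≈ 1.4067
Gain = 20 log₁₀(1.4067) ≈ 2.96 dB

3.0 dB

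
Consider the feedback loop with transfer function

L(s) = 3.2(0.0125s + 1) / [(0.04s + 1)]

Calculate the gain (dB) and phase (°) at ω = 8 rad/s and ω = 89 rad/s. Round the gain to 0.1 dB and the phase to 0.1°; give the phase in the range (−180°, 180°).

ω = 8: 9.7 dB, -12.0°; ω = 89: 2.2 dB, -26.3°

At ω = 8 rad/s:
zero (1 + j8·0.0125) = 1 + j0.1 → |·| ≈ 1.005, ∠ ≈ 5.71°
pole (1 + j8·0.04) = 1 + j0.32 → |·| ≈ 1.05, ∠ ≈ 17.74°
|L| = 3.2 · 1.005 / (1.05) ≈ 3.0629
Gain = 20 log₁₀(3.0629) ≈ 9.72 dB
∠L = (5.71°) − (17.74°) = -12.03°

At ω = 89 rad/s:
zero (1 + j89·0.0125) = 1 + j1.1125 → |·| ≈ 1.4959, ∠ ≈ 48.05°
pole (1 + j89·0.04) = 1 + j3.56 → |·| ≈ 3.6978, ∠ ≈ 74.31°
|L| = 3.2 · 1.4959 / (3.6978) ≈ 1.2945
Gain = 20 log₁₀(1.2945) ≈ 2.24 dB
∠L = (48.05°) − (74.31°) = -26.26°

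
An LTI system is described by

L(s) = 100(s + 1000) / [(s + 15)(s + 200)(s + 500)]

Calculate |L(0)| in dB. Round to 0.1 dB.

L(0) = 100·1000 / (15·200·500) ≈ 0.066667
20 log₁₀(0.066667) ≈ -23.52 dB

-23.5 dB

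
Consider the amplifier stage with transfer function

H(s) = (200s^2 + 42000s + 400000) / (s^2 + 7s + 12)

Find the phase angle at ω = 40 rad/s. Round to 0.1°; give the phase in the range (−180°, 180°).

Substitute s = j40:
Numerator: 200(j40)^2 + 42000(j40) + 400000 = 80000 + j1680000
Denominator: (j40)^2 + 7(j40) + 12 = -1588 + j280
|N| = √(80000² + 1680000²) ≈ 1.6819e+06, ∠N ≈ 87.27°
|D| = √(1588² + 280²) ≈ 1612.5, ∠D ≈ 170.00°
∠H = 87.27° − 170.00° = -82.73°

-82.7°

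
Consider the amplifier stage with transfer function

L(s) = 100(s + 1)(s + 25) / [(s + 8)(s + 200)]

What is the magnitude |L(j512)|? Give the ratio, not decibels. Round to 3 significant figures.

93.2

At s = jω = j512:
zero (s+1): 1 + j512 → |·| = √(1²+512²) = √262145 ≈ 512, ∠ = arctan(512/1) ≈ 89.89°
zero (s+25): 25 + j512 → |·| = √(25²+512²) = √262769 ≈ 512.61, ∠ = arctan(512/25) ≈ 87.20°
pole (s+8): 8 + j512 → |·| = √(8²+512²) = √262208 ≈ 512.06, ∠ = arctan(512/8) ≈ 89.10°
pole (s+200): 200 + j512 → |·| = √(200²+512²) = √302144 ≈ 549.68, ∠ = arctan(512/200) ≈ 68.66°
|L| = 100 · 2.6246e+05 / 2.8147e+05 ≈ 93.246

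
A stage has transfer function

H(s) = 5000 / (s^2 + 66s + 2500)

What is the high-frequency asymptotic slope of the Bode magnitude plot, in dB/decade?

-40 dB/decade

Each pole contributes −20 dB/decade at high frequency; each zero contributes +20 dB/decade.
Net: 0 zero(s) − 2 pole(s) → -40 dB/decade.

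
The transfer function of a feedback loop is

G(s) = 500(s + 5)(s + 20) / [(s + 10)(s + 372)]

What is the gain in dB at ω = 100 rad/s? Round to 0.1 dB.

42.4 dB

At s = jω = j100:
zero (s+5): 5 + j100 → |·| = √(5²+100²) = √10025 ≈ 100.12, ∠ = arctan(100/5) ≈ 87.14°
zero (s+20): 20 + j100 → |·| = √(20²+100²) = √10400 ≈ 101.98, ∠ = arctan(100/20) ≈ 78.69°
pole (s+10): 10 + j100 → |·| = √(10²+100²) = √10100 ≈ 100.5, ∠ = arctan(100/10) ≈ 84.29°
pole (s+372): 372 + j100 → |·| = √(372²+100²) = √148384 ≈ 385.21, ∠ = arctan(100/372) ≈ 15.05°
|G| = 500 · 10210 / 38714 ≈ 131.86
Gain = 20 log₁₀(131.86) ≈ 42.40 dB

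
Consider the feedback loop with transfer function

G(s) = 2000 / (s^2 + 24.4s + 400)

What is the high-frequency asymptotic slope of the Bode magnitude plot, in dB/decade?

Each pole contributes −20 dB/decade at high frequency; each zero contributes +20 dB/decade.
Net: 0 zero(s) − 2 pole(s) → -40 dB/decade.

-40 dB/decade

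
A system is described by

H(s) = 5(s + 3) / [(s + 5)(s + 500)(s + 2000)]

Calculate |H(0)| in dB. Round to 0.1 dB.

-110.5 dB

H(0) = 5·3 / (5·500·2000) = 3e-06
20 log₁₀(3e-06) ≈ -110.46 dB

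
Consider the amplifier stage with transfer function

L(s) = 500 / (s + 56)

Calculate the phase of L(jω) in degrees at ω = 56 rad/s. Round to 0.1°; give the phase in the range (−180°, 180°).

At s = jω = j56:
pole (s+56): 56 + j56 → |·| = √(56²+56²) = √6272 ≈ 79.196, ∠ = arctan(56/56) ≈ 45.00°
∠L = 0.00° − 45.00° = -45.00°

-45.0°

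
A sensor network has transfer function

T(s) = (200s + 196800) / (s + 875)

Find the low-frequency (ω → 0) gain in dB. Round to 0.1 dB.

47.0 dB

T(0) = 196800 / 875 ≈ 224.91
20 log₁₀(224.91) ≈ 47.04 dB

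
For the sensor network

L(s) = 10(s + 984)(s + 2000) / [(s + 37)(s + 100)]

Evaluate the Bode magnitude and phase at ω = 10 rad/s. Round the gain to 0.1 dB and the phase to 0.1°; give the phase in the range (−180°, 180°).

74.2 dB, -20.0°

At s = jω = j10:
zero (s+984): 984 + j10 → |·| = √(984²+10²) = √968356 ≈ 984.05, ∠ = arctan(10/984) ≈ 0.58°
zero (s+2000): 2000 + j10 → |·| = √(2000²+10²) = √4000100 ≈ 2000, ∠ = arctan(10/2000) ≈ 0.29°
pole (s+37): 37 + j10 → |·| = √(37²+10²) = √1469 ≈ 38.328, ∠ = arctan(10/37) ≈ 15.12°
pole (s+100): 100 + j10 → |·| = √(100²+10²) = √10100 ≈ 100.5, ∠ = arctan(10/100) ≈ 5.71°
|L| = 10 · 1.9681e+06 / 3852 ≈ 5109.3
Gain = 20 log₁₀(5109.3) ≈ 74.17 dB
∠L = 0.87° − 20.83° = -19.96°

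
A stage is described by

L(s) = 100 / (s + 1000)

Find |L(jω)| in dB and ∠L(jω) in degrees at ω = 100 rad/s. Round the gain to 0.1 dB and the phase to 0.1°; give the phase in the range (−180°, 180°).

At s = jω = j100:
pole (s+1000): 1000 + j100 → |·| = √(1000²+100²) = √1010000 ≈ 1005, ∠ = arctan(100/1000) ≈ 5.71°
|L| = 100 / 1005 ≈ 0.099502
Gain = 20 log₁₀(0.099502) ≈ -20.04 dB
∠L = 0.00° − 5.71° = -5.71°

-20.0 dB, -5.7°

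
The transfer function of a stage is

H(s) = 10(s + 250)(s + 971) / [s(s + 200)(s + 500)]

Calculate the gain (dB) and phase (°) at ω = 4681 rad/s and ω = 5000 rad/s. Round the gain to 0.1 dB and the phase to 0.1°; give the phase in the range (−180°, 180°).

ω = 4681: -53.3 dB, -96.2°; ω = 5000: -53.9 dB, -95.9°

At s = jω = j4681:
zero (s+250): 250 + j4681 → |·| = √(250²+4681²) = √21974261 ≈ 4687.7, ∠ = arctan(4681/250) ≈ 86.94°
zero (s+971): 971 + j4681 → |·| = √(971²+4681²) = √22854602 ≈ 4780.6, ∠ = arctan(4681/971) ≈ 78.28°
pole (s+200): 200 + j4681 → |·| = √(200²+4681²) = √21951761 ≈ 4685.3, ∠ = arctan(4681/200) ≈ 87.55°
pole (s+500): 500 + j4681 → |·| = √(500²+4681²) = √22161761 ≈ 4707.6, ∠ = arctan(4681/500) ≈ 83.90°
pole at origin: |s| = 4681, ∠ = 90.00° (in denominator)
|H| = 10 · 2.241e+07 / 1.0325e+11 ≈ 0.0021705
Gain = 20 log₁₀(0.0021705) ≈ -53.27 dB
∠H = 165.22° − 261.45° = -96.23°

At s = jω = j5000:
zero (s+250): 250 + j5000 → |·| = √(250²+5000²) = √25062500 ≈ 5006.2, ∠ = arctan(5000/250) ≈ 87.14°
zero (s+971): 971 + j5000 → |·| = √(971²+5000²) = √25942841 ≈ 5093.4, ∠ = arctan(5000/971) ≈ 79.01°
pole (s+200): 200 + j5000 → |·| = √(200²+5000²) = √25040000 ≈ 5004, ∠ = arctan(5000/200) ≈ 87.71°
pole (s+500): 500 + j5000 → |·| = √(500²+5000²) = √25250000 ≈ 5024.9, ∠ = arctan(5000/500) ≈ 84.29°
pole at origin: |s| = 5000, ∠ = 90.00° (in denominator)
|H| = 10 · 2.5499e+07 / 1.2572e+11 ≈ 0.0020282
Gain = 20 log₁₀(0.0020282) ≈ -53.86 dB
∠H = 166.15° − 262.00° = -95.85°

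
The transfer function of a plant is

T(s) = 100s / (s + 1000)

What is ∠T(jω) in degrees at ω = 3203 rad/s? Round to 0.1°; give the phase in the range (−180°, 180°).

At s = jω = j3203:
zero at origin: s = j3203 → |·| = 3203, ∠ = 90.00°
pole (s+1000): 1000 + j3203 → |·| = √(1000²+3203²) = √11259209 ≈ 3355.5, ∠ = arctan(3203/1000) ≈ 72.66°
∠T = 90.00° − 72.66° = 17.34°

17.3°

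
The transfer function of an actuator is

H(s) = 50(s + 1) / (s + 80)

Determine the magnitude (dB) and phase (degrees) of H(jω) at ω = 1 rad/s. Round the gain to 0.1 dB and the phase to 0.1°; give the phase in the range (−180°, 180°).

-1.1 dB, 44.3°

At s = jω = j1:
zero (s+1): 1 + j1 → |·| = √(1²+1²) = √2 ≈ 1.4142, ∠ = arctan(1/1) ≈ 45.00°
pole (s+80): 80 + j1 → |·| = √(80²+1²) = √6401 ≈ 80.006, ∠ = arctan(1/80) ≈ 0.72°
|H| = 50 · 1.4142 / 80.006 ≈ 0.88381
Gain = 20 log₁₀(0.88381) ≈ -1.07 dB
∠H = 45.00° − 0.72° = 44.28°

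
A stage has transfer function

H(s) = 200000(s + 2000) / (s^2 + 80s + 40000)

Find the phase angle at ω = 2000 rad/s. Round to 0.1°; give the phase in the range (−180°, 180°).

-132.7°

At s = jω = j2000:
zero (s+2000): 2000 + j2000 → |·| = √(2000²+2000²) = √8000000 ≈ 2828.4, ∠ = arctan(2000/2000) ≈ 45.00°
quadratic: (j2000)² + 80·j2000 + 40000 = -3960000 + j160000 → |·| ≈ 3.9632e+06, ∠ ≈ 177.69°
∠H = 45.00° − 177.69° = -132.69°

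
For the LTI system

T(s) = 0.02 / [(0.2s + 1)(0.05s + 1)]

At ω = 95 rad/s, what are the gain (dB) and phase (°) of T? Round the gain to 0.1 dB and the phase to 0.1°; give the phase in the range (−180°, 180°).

-73.3 dB, -165.1°

At ω = 95 rad/s:
pole (1 + j95·0.2) = 1 + j19 → |·| ≈ 19.026, ∠ ≈ 86.99°
pole (1 + j95·0.05) = 1 + j4.75 → |·| ≈ 4.8541, ∠ ≈ 78.11°
|T| = 0.02 · 1 / (19.026 · 4.8541) ≈ 0.00021656
Gain = 20 log₁₀(0.00021656) ≈ -73.29 dB
∠T = (0°) − (86.99° + 78.11°) = -165.10°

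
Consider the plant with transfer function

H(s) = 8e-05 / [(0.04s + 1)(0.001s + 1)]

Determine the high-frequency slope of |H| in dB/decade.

-40 dB/decade

Each pole contributes −20 dB/decade at high frequency; each zero contributes +20 dB/decade.
Net: 0 zero(s) − 2 pole(s) → -40 dB/decade.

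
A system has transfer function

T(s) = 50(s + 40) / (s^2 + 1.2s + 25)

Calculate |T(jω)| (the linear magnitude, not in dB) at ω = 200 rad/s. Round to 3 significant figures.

At s = jω = j200:
zero (s+40): 40 + j200 → |·| = √(40²+200²) = √41600 ≈ 203.96, ∠ = arctan(200/40) ≈ 78.69°
quadratic: (j200)² + 1.2·j200 + 25 = -39975 + j240 → |·| ≈ 39976, ∠ ≈ 179.66°
|T| = 50 · 203.96 / 39976 ≈ 0.2551

0.255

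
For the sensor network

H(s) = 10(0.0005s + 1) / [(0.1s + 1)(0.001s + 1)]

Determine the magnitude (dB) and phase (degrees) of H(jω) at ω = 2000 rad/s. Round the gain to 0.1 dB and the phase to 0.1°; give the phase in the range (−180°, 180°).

-30.0 dB, -108.1°

At ω = 2000 rad/s:
zero (1 + j2000·0.0005) = 1 + j1 → |·| ≈ 1.4142, ∠ ≈ 45.00°
pole (1 + j2000·0.1) = 1 + j200 → |·| ≈ 200, ∠ ≈ 89.71°
pole (1 + j2000·0.001) = 1 + j2 → |·| ≈ 2.2361, ∠ ≈ 63.43°
|H| = 10 · 1.4142 / (200 · 2.2361) ≈ 0.031622
Gain = 20 log₁₀(0.031622) ≈ -30.00 dB
∠H = (45.00°) − (89.71° + 63.43°) = -108.14°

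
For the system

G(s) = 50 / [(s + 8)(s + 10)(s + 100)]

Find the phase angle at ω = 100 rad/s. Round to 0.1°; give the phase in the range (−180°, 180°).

At s = jω = j100:
pole (s+8): 8 + j100 → |·| = √(8²+100²) = √10064 ≈ 100.32, ∠ = arctan(100/8) ≈ 85.43°
pole (s+10): 10 + j100 → |·| = √(10²+100²) = √10100 ≈ 100.5, ∠ = arctan(100/10) ≈ 84.29°
pole (s+100): 100 + j100 → |·| = √(100²+100²) = √20000 ≈ 141.42, ∠ = arctan(100/100) ≈ 45.00°
∠G = 0.00° − 214.72° = -214.72° ≡ 145.28° (principal value)

145.3°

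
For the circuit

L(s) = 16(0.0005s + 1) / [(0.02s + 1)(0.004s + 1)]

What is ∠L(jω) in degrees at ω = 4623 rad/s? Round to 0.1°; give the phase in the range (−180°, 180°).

-109.7°

At ω = 4623 rad/s:
zero (1 + j4623·0.0005) = 1 + j2.3115 → |·| ≈ 2.5185, ∠ ≈ 66.61°
pole (1 + j4623·0.02) = 1 + j92.46 → |·| ≈ 92.465, ∠ ≈ 89.38°
pole (1 + j4623·0.004) = 1 + j18.492 → |·| ≈ 18.519, ∠ ≈ 86.90°
∠L = (66.61°) − (89.38° + 86.90°) = -109.67°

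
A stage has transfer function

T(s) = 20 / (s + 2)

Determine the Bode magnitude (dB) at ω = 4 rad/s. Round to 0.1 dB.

13.0 dB

Substitute s = j4:
Numerator: 20 = 20 + j0
Denominator: (j4) + 2 = 2 + j4
|N| = √(20² + 0²) ≈ 20, ∠N ≈ 0.00°
|D| = √(2² + 4²) ≈ 4.4721, ∠D ≈ 63.43°
|T| = 20 / 4.4721 ≈ 4.4722
Gain = 20 log₁₀(4.4722) ≈ 13.01 dB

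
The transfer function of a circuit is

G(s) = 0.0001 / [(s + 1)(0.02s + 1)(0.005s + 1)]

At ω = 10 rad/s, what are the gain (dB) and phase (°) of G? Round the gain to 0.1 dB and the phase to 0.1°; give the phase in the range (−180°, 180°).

At ω = 10 rad/s:
pole (1 + j10·1) = 1 + j10 → |·| ≈ 10.05, ∠ ≈ 84.29°
pole (1 + j10·0.02) = 1 + j0.2 → |·| ≈ 1.0198, ∠ ≈ 11.31°
pole (1 + j10·0.005) = 1 + j0.05 → |·| ≈ 1.0012, ∠ ≈ 2.86°
|G| = 0.0001 · 1 / (10.05 · 1.0198 · 1.0012) ≈ 9.7454e-06
Gain = 20 log₁₀(9.7454e-06) ≈ -100.22 dB
∠G = (0°) − (84.29° + 11.31° + 2.86°) = -98.46°

-100.2 dB, -98.5°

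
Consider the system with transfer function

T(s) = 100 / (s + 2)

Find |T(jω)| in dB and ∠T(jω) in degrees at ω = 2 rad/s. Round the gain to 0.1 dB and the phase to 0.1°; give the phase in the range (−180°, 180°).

At s = jω = j2:
pole (s+2): 2 + j2 → |·| = √(2²+2²) = √8 ≈ 2.8284, ∠ = arctan(2/2) ≈ 45.00°
|T| = 100 / 2.8284 ≈ 35.356
Gain = 20 log₁₀(35.356) ≈ 30.97 dB
∠T = 0.00° − 45.00° = -45.00°

31.0 dB, -45.0°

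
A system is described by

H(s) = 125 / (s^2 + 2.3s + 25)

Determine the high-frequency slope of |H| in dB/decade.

Each pole contributes −20 dB/decade at high frequency; each zero contributes +20 dB/decade.
Net: 0 zero(s) − 2 pole(s) → -40 dB/decade.

-40 dB/decade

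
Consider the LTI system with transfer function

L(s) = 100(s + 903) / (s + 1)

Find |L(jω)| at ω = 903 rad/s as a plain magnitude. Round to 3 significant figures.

At s = jω = j903:
zero (s+903): 903 + j903 → |·| = √(903²+903²) = √1630818 ≈ 1277, ∠ = arctan(903/903) ≈ 45.00°
pole (s+1): 1 + j903 → |·| = √(1²+903²) = √815410 ≈ 903, ∠ = arctan(903/1) ≈ 89.94°
|L| = 100 · 1277 / 903 ≈ 141.42

141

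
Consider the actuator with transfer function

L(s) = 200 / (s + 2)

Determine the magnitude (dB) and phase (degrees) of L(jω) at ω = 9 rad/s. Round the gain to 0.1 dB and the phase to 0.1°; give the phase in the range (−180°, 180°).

At s = jω = j9:
pole (s+2): 2 + j9 → |·| = √(2²+9²) = √85 ≈ 9.2195, ∠ = arctan(9/2) ≈ 77.47°
|L| = 200 / 9.2195 ≈ 21.693
Gain = 20 log₁₀(21.693) ≈ 26.73 dB
∠L = 0.00° − 77.47° = -77.47°

26.7 dB, -77.5°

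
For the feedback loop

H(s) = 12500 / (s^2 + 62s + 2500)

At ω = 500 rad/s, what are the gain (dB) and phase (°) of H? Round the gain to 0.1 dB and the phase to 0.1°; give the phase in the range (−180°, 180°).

At s = jω = j500:
quadratic: (j500)² + 62·j500 + 2500 = -247500 + j31000 → |·| ≈ 2.4943e+05, ∠ ≈ 172.86°
|H| = 12500 / 2.4943e+05 ≈ 0.050114
Gain = 20 log₁₀(0.050114) ≈ -26.00 dB
∠H = 0.00° − 172.86° = -172.86°

-26.0 dB, -172.9°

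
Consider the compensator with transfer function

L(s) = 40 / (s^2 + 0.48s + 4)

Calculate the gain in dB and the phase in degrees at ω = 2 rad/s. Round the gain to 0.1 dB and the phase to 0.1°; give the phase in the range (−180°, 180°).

At s = jω = j2:
quadratic: (j2)² + 0.48·j2 + 4 = 0 + j0.96 → |·| ≈ 0.96, ∠ ≈ 90.00°
|L| = 40 / 0.96 ≈ 41.667
Gain = 20 log₁₀(41.667) ≈ 32.40 dB
∠L = 0.00° − 90.00° = -90.00°

32.4 dB, -90.0°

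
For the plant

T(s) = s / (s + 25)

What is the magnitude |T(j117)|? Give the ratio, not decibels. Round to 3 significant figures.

At s = jω = j117:
zero at origin: s = j117 → |·| = 117, ∠ = 90.00°
pole (s+25): 25 + j117 → |·| = √(25²+117²) = √14314 ≈ 119.64, ∠ = arctan(117/25) ≈ 77.94°
|T| = 1 · 117 / 119.64 ≈ 0.97793

0.978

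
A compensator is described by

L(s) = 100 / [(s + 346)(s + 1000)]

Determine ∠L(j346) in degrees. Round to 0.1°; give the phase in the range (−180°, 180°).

-64.1°

At s = jω = j346:
pole (s+346): 346 + j346 → |·| = √(346²+346²) = √239432 ≈ 489.32, ∠ = arctan(346/346) ≈ 45.00°
pole (s+1000): 1000 + j346 → |·| = √(1000²+346²) = √1119716 ≈ 1058.2, ∠ = arctan(346/1000) ≈ 19.09°
∠L = 0.00° − 64.09° = -64.09°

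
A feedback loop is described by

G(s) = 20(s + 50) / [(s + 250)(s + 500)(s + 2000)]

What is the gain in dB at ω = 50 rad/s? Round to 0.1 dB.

At s = jω = j50:
zero (s+50): 50 + j50 → |·| = √(50²+50²) = √5000 ≈ 70.711, ∠ = arctan(50/50) ≈ 45.00°
pole (s+250): 250 + j50 → |·| = √(250²+50²) = √65000 ≈ 254.95, ∠ = arctan(50/250) ≈ 11.31°
pole (s+500): 500 + j50 → |·| = √(500²+50²) = √252500 ≈ 502.49, ∠ = arctan(50/500) ≈ 5.71°
pole (s+2000): 2000 + j50 → |·| = √(2000²+50²) = √4002500 ≈ 2000.6, ∠ = arctan(50/2000) ≈ 1.43°
|G| = 20 · 70.711 / 2.563e+08 ≈ 5.5178e-06
Gain = 20 log₁₀(5.5178e-06) ≈ -105.16 dB

-105.2 dB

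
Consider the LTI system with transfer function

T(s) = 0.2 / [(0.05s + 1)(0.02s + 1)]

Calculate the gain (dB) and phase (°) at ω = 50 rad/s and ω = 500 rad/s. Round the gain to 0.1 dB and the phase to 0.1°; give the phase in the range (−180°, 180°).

At ω = 50 rad/s:
pole (1 + j50·0.05) = 1 + j2.5 → |·| ≈ 2.6926, ∠ ≈ 68.20°
pole (1 + j50·0.02) = 1 + j1 → |·| ≈ 1.4142, ∠ ≈ 45.00°
|T| = 0.2 · 1 / (2.6926 · 1.4142) ≈ 0.052523
Gain = 20 log₁₀(0.052523) ≈ -25.59 dB
∠T = (0°) − (68.20° + 45.00°) = -113.20°

At ω = 500 rad/s:
pole (1 + j500·0.05) = 1 + j25 → |·| ≈ 25.02, ∠ ≈ 87.71°
pole (1 + j500·0.02) = 1 + j10 → |·| ≈ 10.05, ∠ ≈ 84.29°
|T| = 0.2 · 1 / (25.02 · 10.05) ≈ 0.00079538
Gain = 20 log₁₀(0.00079538) ≈ -61.99 dB
∠T = (0°) − (87.71° + 84.29°) = -172.00°

ω = 50: -25.6 dB, -113.2°; ω = 500: -62.0 dB, -172.0°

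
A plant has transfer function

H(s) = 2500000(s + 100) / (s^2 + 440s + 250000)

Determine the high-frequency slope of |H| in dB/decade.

-20 dB/decade

Each pole contributes −20 dB/decade at high frequency; each zero contributes +20 dB/decade.
Net: 1 zero(s) − 2 pole(s) → -20 dB/decade.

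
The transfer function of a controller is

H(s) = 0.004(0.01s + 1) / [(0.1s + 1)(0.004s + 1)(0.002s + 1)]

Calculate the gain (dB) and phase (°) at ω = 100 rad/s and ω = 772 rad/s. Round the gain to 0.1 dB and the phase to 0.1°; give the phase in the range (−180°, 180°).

ω = 100: -65.8 dB, -72.4°; ω = 772: -83.4 dB, -135.8°

At ω = 100 rad/s:
zero (1 + j100·0.01) = 1 + j1 → |·| ≈ 1.4142, ∠ ≈ 45.00°
pole (1 + j100·0.1) = 1 + j10 → |·| ≈ 10.05, ∠ ≈ 84.29°
pole (1 + j100·0.004) = 1 + j0.4 → |·| ≈ 1.077, ∠ ≈ 21.80°
pole (1 + j100·0.002) = 1 + j0.2 → |·| ≈ 1.0198, ∠ ≈ 11.31°
|H| = 0.004 · 1.4142 / (10.05 · 1.077 · 1.0198) ≈ 0.00051248
Gain = 20 log₁₀(0.00051248) ≈ -65.81 dB
∠H = (45.00°) − (84.29° + 21.80° + 11.31°) = -72.40°

At ω = 772 rad/s:
zero (1 + j772·0.01) = 1 + j7.72 → |·| ≈ 7.7845, ∠ ≈ 82.62°
pole (1 + j772·0.1) = 1 + j77.2 → |·| ≈ 77.206, ∠ ≈ 89.26°
pole (1 + j772·0.004) = 1 + j3.088 → |·| ≈ 3.2459, ∠ ≈ 72.06°
pole (1 + j772·0.002) = 1 + j1.544 → |·| ≈ 1.8395, ∠ ≈ 57.07°
|H| = 0.004 · 7.7845 / (77.206 · 3.2459 · 1.8395) ≈ 6.7547e-05
Gain = 20 log₁₀(6.7547e-05) ≈ -83.41 dB
∠H = (82.62°) − (89.26° + 72.06° + 57.07°) = -135.77°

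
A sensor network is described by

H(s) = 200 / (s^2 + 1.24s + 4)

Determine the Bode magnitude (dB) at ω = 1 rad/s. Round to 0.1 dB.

At s = jω = j1:
quadratic: (j1)² + 1.24·j1 + 4 = 3 + j1.24 → |·| ≈ 3.2462, ∠ ≈ 22.46°
|H| = 200 / 3.2462 ≈ 61.61
Gain = 20 log₁₀(61.61) ≈ 35.79 dB

35.8 dB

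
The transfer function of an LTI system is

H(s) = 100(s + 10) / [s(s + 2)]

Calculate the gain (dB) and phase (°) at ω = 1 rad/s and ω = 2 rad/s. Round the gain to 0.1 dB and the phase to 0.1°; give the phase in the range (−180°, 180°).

ω = 1: 53.1 dB, -110.9°; ω = 2: 45.1 dB, -123.7°

At s = jω = j1:
zero (s+10): 10 + j1 → |·| = √(10²+1²) = √101 ≈ 10.05, ∠ = arctan(1/10) ≈ 5.71°
pole (s+2): 2 + j1 → |·| = √(2²+1²) = √5 ≈ 2.2361, ∠ = arctan(1/2) ≈ 26.57°
pole at origin: |s| = 1, ∠ = 90.00° (in denominator)
|H| = 100 · 10.05 / 2.2361 ≈ 449.44
Gain = 20 log₁₀(449.44) ≈ 53.05 dB
∠H = 5.71° − 116.57° = -110.86°

At s = jω = j2:
zero (s+10): 10 + j2 → |·| = √(10²+2²) = √104 ≈ 10.198, ∠ = arctan(2/10) ≈ 11.31°
pole (s+2): 2 + j2 → |·| = √(2²+2²) = √8 ≈ 2.8284, ∠ = arctan(2/2) ≈ 45.00°
pole at origin: |s| = 2, ∠ = 90.00° (in denominator)
|H| = 100 · 10.198 / 5.6568 ≈ 180.28
Gain = 20 log₁₀(180.28) ≈ 45.12 dB
∠H = 11.31° − 135.00° = -123.69°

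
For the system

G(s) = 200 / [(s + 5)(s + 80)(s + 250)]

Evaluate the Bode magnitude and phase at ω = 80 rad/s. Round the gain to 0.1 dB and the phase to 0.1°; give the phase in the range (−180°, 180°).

-81.5 dB, -149.2°

At s = jω = j80:
pole (s+5): 5 + j80 → |·| = √(5²+80²) = √6425 ≈ 80.156, ∠ = arctan(80/5) ≈ 86.42°
pole (s+80): 80 + j80 → |·| = √(80²+80²) = √12800 ≈ 113.14, ∠ = arctan(80/80) ≈ 45.00°
pole (s+250): 250 + j80 → |·| = √(250²+80²) = √68900 ≈ 262.49, ∠ = arctan(80/250) ≈ 17.74°
|G| = 200 / 2.3805e+06 ≈ 8.4016e-05
Gain = 20 log₁₀(8.4016e-05) ≈ -81.51 dB
∠G = 0.00° − 149.16° = -149.16°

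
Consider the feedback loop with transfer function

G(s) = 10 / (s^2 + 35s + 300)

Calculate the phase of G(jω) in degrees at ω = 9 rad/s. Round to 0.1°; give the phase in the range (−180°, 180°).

Substitute s = j9:
Numerator: 10 = 10 + j0
Denominator: (j9)^2 + 35(j9) + 300 = 219 + j315
|N| = √(10² + 0²) ≈ 10, ∠N ≈ 0.00°
|D| = √(219² + 315²) ≈ 383.65, ∠D ≈ 55.19°
∠G = 0.00° − 55.19° = -55.19°

-55.2°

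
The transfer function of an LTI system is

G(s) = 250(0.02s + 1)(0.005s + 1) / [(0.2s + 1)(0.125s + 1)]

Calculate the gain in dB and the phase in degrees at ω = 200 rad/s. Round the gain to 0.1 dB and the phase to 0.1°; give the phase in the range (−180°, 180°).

3.3 dB, -55.3°

At ω = 200 rad/s:
zero (1 + j200·0.02) = 1 + j4 → |·| ≈ 4.1231, ∠ ≈ 75.96°
zero (1 + j200·0.005) = 1 + j1 → |·| ≈ 1.4142, ∠ ≈ 45.00°
pole (1 + j200·0.2) = 1 + j40 → |·| ≈ 40.012, ∠ ≈ 88.57°
pole (1 + j200·0.125) = 1 + j25 → |·| ≈ 25.02, ∠ ≈ 87.71°
|G| = 250 · 4.1231 · 1.4142 / (40.012 · 25.02) ≈ 1.4561
Gain = 20 log₁₀(1.4561) ≈ 3.26 dB
∠G = (75.96° + 45.00°) − (88.57° + 87.71°) = -55.32°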